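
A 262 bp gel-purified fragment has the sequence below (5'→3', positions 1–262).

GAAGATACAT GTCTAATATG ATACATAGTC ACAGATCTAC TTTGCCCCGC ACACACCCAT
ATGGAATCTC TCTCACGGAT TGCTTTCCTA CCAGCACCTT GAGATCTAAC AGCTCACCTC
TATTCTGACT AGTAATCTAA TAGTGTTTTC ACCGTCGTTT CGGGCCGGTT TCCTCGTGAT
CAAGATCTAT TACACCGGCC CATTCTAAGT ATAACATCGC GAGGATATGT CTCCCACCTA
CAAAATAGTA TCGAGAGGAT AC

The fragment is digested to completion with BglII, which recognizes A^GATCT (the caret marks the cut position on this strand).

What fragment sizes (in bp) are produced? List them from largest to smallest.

BglII sites (AGATCT) start at positions 33, 102, 183.
BglII cuts after the first base of each site, so after positions 33, 102, 183.
Linear molecule, 3 cuts → 4 fragments:
  1–33 → 33 bp
  34–102 → 69 bp
  103–183 → 81 bp
  184–262 → 79 bp
Sorted largest to smallest: 81, 79, 69, 33 bp.

81, 79, 69, 33 bp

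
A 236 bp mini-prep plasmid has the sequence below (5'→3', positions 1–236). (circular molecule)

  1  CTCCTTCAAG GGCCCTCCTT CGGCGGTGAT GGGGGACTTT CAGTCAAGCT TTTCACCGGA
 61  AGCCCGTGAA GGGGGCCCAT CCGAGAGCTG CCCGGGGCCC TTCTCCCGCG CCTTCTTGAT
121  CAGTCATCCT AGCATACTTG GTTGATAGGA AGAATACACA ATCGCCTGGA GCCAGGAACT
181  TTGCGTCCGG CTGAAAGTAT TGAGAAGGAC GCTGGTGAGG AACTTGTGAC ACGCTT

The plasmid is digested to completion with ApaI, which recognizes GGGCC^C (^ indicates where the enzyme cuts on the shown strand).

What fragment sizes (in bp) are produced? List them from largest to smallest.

ApaI sites (GGGCCC) start at positions 10, 73, 95.
ApaI cuts after base 5 of each site (before the last base), so after positions 14, 77, 99.
Circular molecule, 3 cuts → 3 fragments:
  15–77 → 63 bp
  78–99 → 22 bp
  100–236 then 1–14 → 137 + 14 = 151 bp
Sorted largest to smallest: 151, 63, 22 bp.

151, 63, 22 bp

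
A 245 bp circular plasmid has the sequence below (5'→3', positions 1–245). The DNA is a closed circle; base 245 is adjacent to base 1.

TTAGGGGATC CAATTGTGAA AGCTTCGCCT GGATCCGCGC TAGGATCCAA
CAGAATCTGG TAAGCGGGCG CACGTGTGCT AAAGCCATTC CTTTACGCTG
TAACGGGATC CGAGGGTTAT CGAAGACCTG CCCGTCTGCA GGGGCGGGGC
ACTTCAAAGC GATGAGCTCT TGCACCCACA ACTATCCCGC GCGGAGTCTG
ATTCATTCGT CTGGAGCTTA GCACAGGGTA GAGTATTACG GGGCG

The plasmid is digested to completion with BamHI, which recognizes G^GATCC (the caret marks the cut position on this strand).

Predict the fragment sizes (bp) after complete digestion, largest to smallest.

BamHI sites (GGATCC) start at positions 6, 31, 43, 106.
BamHI cuts after the first base of each site, so after positions 6, 31, 43, 106.
Circular molecule, 4 cuts → 4 fragments:
  7–31 → 25 bp
  32–43 → 12 bp
  44–106 → 63 bp
  107–245 then 1–6 → 139 + 6 = 145 bp
Sorted largest to smallest: 145, 63, 25, 12 bp.

145, 63, 25, 12 bp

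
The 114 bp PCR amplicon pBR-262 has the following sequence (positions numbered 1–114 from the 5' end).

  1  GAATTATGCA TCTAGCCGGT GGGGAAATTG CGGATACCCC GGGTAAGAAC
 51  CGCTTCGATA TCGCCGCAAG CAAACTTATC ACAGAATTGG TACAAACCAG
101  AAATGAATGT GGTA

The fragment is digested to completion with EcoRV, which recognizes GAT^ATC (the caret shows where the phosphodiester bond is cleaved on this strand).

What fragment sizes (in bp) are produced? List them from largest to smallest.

59, 55 bp

The EcoRV site (GATATC) starts at position 57.
EcoRV cuts after base 3 of each site, so after position 59.
Linear molecule, 1 cut → 2 fragments:
  1–59 → 59 bp
  60–114 → 55 bp
Sorted largest to smallest: 59, 55 bp.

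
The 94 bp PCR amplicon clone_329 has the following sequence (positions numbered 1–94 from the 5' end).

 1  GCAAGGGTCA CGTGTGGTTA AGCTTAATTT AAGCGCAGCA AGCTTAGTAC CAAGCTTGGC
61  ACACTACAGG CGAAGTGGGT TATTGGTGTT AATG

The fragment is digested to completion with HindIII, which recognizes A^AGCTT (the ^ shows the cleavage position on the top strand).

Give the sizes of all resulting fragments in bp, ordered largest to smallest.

HindIII sites (AAGCTT) start at positions 20, 40, 52.
HindIII cuts after the first base of each site, so after positions 20, 40, 52.
Linear molecule, 3 cuts → 4 fragments:
  1–20 → 20 bp
  21–40 → 20 bp
  41–52 → 12 bp
  53–94 → 42 bp
Sorted largest to smallest: 42, 20, 20, 12 bp.

42, 20, 20, 12 bp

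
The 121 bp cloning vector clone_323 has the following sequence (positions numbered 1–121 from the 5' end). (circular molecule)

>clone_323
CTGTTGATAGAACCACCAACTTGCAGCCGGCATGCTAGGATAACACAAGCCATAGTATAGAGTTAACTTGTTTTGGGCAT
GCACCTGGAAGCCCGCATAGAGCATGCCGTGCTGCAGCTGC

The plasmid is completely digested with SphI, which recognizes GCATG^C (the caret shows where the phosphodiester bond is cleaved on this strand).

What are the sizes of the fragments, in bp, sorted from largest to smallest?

49, 47, 25 bp

SphI sites (GCATGC) start at positions 30, 77, 102.
SphI cuts after base 5 of each site (before the last base), so after positions 34, 81, 106.
Circular molecule, 3 cuts → 3 fragments:
  35–81 → 47 bp
  82–106 → 25 bp
  107–121 then 1–34 → 15 + 34 = 49 bp
Sorted largest to smallest: 49, 47, 25 bp.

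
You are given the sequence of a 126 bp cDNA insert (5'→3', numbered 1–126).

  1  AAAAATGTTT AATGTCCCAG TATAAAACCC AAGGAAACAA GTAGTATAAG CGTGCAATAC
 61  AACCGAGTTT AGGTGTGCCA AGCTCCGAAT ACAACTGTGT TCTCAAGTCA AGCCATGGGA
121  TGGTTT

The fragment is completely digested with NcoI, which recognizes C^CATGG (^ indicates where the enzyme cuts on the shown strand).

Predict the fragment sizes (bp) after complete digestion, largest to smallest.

113, 13 bp

The NcoI site (CCATGG) starts at position 113.
NcoI cuts after the first base of each site, so after position 113.
Linear molecule, 1 cut → 2 fragments:
  1–113 → 113 bp
  114–126 → 13 bp
Sorted largest to smallest: 113, 13 bp.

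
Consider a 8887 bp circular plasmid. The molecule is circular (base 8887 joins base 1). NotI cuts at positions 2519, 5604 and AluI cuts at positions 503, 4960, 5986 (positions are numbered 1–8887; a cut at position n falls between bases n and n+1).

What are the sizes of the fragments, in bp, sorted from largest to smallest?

Combined cut positions (sorted): 503, 2519, 4960, 5604, 5986.
Circular molecule, 5 cuts → 5 fragments:
  2519 − 503 = 2016 bp
  4960 − 2519 = 2441 bp
  5604 − 4960 = 644 bp
  5986 − 5604 = 382 bp
  wrap: 8887 − 5986 + 503 = 3404 bp
Sorted largest to smallest: 3404, 2441, 2016, 644, 382 bp.

3404, 2441, 2016, 644, 382 bp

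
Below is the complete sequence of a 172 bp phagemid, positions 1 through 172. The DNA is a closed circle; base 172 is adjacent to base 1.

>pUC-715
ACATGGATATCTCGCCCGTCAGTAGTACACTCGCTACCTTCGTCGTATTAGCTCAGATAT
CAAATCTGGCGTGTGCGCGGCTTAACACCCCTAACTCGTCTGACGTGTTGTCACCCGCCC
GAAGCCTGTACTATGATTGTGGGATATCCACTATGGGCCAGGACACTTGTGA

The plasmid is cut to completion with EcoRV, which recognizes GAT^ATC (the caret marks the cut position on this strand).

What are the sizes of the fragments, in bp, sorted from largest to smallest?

87, 50, 35 bp

EcoRV sites (GATATC) start at positions 6, 56, 143.
EcoRV cuts after base 3 of each site, so after positions 8, 58, 145.
Circular molecule, 3 cuts → 3 fragments:
  9–58 → 50 bp
  59–145 → 87 bp
  146–172 then 1–8 → 27 + 8 = 35 bp
Sorted largest to smallest: 87, 50, 35 bp.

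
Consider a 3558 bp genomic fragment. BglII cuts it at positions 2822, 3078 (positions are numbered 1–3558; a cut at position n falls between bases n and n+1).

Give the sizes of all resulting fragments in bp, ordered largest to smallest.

2822, 480, 256 bp

Linear molecule, 2 cuts → 3 fragments:
  2822 − 0 = 2822 bp
  3078 − 2822 = 256 bp
  3558 − 3078 = 480 bp
Sorted largest to smallest: 2822, 480, 256 bp.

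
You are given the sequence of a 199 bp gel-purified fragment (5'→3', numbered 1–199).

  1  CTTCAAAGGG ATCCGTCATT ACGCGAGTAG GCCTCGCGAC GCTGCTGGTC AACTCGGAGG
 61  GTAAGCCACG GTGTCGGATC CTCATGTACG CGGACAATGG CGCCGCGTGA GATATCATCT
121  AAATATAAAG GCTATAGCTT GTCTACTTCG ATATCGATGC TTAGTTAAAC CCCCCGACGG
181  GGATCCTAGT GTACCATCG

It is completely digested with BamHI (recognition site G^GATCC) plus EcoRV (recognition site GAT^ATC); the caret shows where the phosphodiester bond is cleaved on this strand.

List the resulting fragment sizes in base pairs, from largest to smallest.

BamHI sites (GGATCC) start at positions 9, 76, 181.
BamHI cuts after the first base of each site, so after positions 9, 76, 181.
EcoRV sites (GATATC) start at positions 111, 150.
EcoRV cuts after base 3 of each site, so after positions 113, 152.
Combined cut positions: 9, 76, 113, 152, 181.
Linear molecule, 5 cuts → 6 fragments:
  1–9 → 9 bp
  10–76 → 67 bp
  77–113 → 37 bp
  114–152 → 39 bp
  153–181 → 29 bp
  182–199 → 18 bp
Sorted largest to smallest: 67, 39, 37, 29, 18, 9 bp.

67, 39, 37, 29, 18, 9 bp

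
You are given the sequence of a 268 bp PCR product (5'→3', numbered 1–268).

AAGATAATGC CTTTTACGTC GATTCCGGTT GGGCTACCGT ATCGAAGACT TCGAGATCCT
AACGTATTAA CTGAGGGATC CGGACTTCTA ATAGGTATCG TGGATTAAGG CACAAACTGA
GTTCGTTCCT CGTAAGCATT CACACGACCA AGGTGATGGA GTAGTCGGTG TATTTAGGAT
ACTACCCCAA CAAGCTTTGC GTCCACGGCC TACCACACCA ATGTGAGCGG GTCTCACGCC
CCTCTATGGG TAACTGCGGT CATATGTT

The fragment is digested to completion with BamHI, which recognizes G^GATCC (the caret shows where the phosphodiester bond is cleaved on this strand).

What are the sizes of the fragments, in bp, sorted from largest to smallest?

The BamHI site (GGATCC) starts at position 76.
BamHI cuts after the first base of each site, so after position 76.
Linear molecule, 1 cut → 2 fragments:
  1–76 → 76 bp
  77–268 → 192 bp
Sorted largest to smallest: 192, 76 bp.

192, 76 bp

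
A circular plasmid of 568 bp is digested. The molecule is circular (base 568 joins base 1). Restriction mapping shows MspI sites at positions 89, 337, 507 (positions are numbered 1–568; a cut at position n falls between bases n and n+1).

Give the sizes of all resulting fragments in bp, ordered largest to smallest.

Circular molecule, 3 cuts → 3 fragments:
  337 − 89 = 248 bp
  507 − 337 = 170 bp
  wrap: 568 − 507 + 89 = 150 bp
Sorted largest to smallest: 248, 170, 150 bp.

248, 170, 150 bp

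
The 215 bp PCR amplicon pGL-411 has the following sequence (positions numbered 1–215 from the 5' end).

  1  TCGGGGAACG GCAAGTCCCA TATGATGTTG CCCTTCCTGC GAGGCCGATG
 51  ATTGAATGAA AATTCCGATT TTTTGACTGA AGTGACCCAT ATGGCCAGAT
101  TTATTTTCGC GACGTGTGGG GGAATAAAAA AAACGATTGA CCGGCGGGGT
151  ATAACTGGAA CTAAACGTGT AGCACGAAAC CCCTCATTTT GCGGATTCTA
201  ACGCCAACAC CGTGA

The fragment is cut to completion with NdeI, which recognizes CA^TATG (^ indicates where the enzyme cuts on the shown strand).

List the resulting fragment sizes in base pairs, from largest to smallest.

NdeI sites (CATATG) start at positions 19, 88.
NdeI cuts after base 2 of each site, so after positions 20, 89.
Linear molecule, 2 cuts → 3 fragments:
  1–20 → 20 bp
  21–89 → 69 bp
  90–215 → 126 bp
Sorted largest to smallest: 126, 69, 20 bp.

126, 69, 20 bp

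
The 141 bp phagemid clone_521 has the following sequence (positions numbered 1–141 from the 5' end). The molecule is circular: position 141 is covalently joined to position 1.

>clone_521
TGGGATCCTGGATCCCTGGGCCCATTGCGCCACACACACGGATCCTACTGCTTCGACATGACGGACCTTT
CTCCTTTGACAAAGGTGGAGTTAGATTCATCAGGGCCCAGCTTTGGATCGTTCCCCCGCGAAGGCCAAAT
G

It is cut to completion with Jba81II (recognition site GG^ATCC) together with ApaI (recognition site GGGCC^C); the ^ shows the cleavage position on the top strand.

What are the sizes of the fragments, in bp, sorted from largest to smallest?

Jba81II sites (GGATCC) start at positions 3, 10, 40.
Jba81II cuts after base 2 of each site, so after positions 4, 11, 41.
ApaI sites (GGGCCC) start at positions 18, 103.
ApaI cuts after base 5 of each site (before the last base), so after positions 22, 107.
Combined cut positions: 4, 11, 22, 41, 107.
Circular molecule, 5 cuts → 5 fragments:
  5–11 → 7 bp
  12–22 → 11 bp
  23–41 → 19 bp
  42–107 → 66 bp
  108–141 then 1–4 → 34 + 4 = 38 bp
Sorted largest to smallest: 66, 38, 19, 11, 7 bp.

66, 38, 19, 11, 7 bp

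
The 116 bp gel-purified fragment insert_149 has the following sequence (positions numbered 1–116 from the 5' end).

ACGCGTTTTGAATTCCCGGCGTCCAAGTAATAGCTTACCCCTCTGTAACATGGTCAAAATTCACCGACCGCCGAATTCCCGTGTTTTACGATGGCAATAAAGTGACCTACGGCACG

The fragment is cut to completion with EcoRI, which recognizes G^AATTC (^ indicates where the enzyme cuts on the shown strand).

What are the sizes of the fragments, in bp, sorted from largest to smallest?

EcoRI sites (GAATTC) start at positions 10, 73.
EcoRI cuts after the first base of each site, so after positions 10, 73.
Linear molecule, 2 cuts → 3 fragments:
  1–10 → 10 bp
  11–73 → 63 bp
  74–116 → 43 bp
Sorted largest to smallest: 63, 43, 10 bp.

63, 43, 10 bp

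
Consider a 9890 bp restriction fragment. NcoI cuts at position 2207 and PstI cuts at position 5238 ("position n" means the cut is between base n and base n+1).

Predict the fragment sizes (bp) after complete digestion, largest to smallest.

Combined cut positions (sorted): 2207, 5238.
Linear molecule, 2 cuts → 3 fragments:
  2207 − 0 = 2207 bp
  5238 − 2207 = 3031 bp
  9890 − 5238 = 4652 bp
Sorted largest to smallest: 4652, 3031, 2207 bp.

4652, 3031, 2207 bp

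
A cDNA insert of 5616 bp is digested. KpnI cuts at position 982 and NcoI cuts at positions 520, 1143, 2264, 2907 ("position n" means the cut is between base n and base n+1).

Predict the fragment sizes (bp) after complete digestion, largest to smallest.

Combined cut positions (sorted): 520, 982, 1143, 2264, 2907.
Linear molecule, 5 cuts → 6 fragments:
  520 − 0 = 520 bp
  982 − 520 = 462 bp
  1143 − 982 = 161 bp
  2264 − 1143 = 1121 bp
  2907 − 2264 = 643 bp
  5616 − 2907 = 2709 bp
Sorted largest to smallest: 2709, 1121, 643, 520, 462, 161 bp.

2709, 1121, 643, 520, 462, 161 bp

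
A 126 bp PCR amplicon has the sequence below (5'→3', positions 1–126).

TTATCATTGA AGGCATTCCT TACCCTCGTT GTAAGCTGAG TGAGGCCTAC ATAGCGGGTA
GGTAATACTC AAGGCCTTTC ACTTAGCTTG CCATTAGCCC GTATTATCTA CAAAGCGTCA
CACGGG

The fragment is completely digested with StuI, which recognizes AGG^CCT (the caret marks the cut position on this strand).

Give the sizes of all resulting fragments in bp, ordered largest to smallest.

StuI sites (AGGCCT) start at positions 43, 72.
StuI cuts after base 3 of each site, so after positions 45, 74.
Linear molecule, 2 cuts → 3 fragments:
  1–45 → 45 bp
  46–74 → 29 bp
  75–126 → 52 bp
Sorted largest to smallest: 52, 45, 29 bp.

52, 45, 29 bp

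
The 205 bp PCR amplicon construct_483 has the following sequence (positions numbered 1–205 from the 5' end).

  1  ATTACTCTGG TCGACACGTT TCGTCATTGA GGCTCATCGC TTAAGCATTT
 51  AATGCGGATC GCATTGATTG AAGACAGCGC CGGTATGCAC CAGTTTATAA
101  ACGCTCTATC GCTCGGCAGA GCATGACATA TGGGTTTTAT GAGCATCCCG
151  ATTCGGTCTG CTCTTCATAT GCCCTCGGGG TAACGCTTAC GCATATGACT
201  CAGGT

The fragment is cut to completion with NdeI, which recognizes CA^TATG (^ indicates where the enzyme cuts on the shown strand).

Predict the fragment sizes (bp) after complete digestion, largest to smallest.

NdeI sites (CATATG) start at positions 127, 166, 192.
NdeI cuts after base 2 of each site, so after positions 128, 167, 193.
Linear molecule, 3 cuts → 4 fragments:
  1–128 → 128 bp
  129–167 → 39 bp
  168–193 → 26 bp
  194–205 → 12 bp
Sorted largest to smallest: 128, 39, 26, 12 bp.

128, 39, 26, 12 bp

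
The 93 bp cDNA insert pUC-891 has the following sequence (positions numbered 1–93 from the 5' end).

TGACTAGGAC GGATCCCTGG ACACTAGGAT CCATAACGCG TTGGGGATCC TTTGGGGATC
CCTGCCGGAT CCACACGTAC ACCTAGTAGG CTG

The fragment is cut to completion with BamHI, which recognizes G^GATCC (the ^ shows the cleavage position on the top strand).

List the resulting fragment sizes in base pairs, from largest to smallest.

BamHI sites (GGATCC) start at positions 11, 27, 45, 56, 67.
BamHI cuts after the first base of each site, so after positions 11, 27, 45, 56, 67.
Linear molecule, 5 cuts → 6 fragments:
  1–11 → 11 bp
  12–27 → 16 bp
  28–45 → 18 bp
  46–56 → 11 bp
  57–67 → 11 bp
  68–93 → 26 bp
Sorted largest to smallest: 26, 18, 16, 11, 11, 11 bp.

26, 18, 16, 11, 11, 11 bp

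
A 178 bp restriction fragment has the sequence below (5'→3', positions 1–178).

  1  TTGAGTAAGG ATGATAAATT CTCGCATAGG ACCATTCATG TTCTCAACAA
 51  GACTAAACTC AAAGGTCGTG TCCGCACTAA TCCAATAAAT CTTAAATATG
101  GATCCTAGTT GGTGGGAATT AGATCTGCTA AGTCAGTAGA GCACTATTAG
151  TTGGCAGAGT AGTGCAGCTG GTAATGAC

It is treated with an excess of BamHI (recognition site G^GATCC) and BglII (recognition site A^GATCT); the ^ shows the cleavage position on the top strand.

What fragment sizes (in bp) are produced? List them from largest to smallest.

The BamHI site (GGATCC) starts at position 100.
BamHI cuts after the first base of each site, so after position 100.
The BglII site (AGATCT) starts at position 121.
BglII cuts after the first base of each site, so after position 121.
Combined cut positions: 100, 121.
Linear molecule, 2 cuts → 3 fragments:
  1–100 → 100 bp
  101–121 → 21 bp
  122–178 → 57 bp
Sorted largest to smallest: 100, 57, 21 bp.

100, 57, 21 bp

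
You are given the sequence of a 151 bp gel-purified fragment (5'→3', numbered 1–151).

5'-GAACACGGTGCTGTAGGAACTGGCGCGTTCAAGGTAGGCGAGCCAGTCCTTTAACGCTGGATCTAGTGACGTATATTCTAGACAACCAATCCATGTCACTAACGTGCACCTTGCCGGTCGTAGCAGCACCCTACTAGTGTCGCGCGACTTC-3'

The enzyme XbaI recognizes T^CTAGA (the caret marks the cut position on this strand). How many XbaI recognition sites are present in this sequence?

1

TCTAGA occurs starting at position 77.
XbaI cuts at 1 site.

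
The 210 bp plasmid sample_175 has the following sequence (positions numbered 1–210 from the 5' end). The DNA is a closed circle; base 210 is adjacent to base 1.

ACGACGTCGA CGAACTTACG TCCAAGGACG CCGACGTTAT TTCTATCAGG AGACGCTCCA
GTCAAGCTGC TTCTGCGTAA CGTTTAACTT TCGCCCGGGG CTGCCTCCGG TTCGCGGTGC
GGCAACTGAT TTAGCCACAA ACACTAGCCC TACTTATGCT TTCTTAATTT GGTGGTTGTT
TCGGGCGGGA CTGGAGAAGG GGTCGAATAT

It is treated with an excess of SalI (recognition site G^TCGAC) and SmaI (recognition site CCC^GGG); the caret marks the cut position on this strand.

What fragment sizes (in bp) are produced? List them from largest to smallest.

120, 90 bp

The SalI site (GTCGAC) starts at position 6.
SalI cuts after the first base of each site, so after position 6.
The SmaI site (CCCGGG) starts at position 94.
SmaI cuts after base 3 of each site, so after position 96.
Combined cut positions: 6, 96.
Circular molecule, 2 cuts → 2 fragments:
  7–96 → 90 bp
  97–210 then 1–6 → 114 + 6 = 120 bp
Sorted largest to smallest: 120, 90 bp.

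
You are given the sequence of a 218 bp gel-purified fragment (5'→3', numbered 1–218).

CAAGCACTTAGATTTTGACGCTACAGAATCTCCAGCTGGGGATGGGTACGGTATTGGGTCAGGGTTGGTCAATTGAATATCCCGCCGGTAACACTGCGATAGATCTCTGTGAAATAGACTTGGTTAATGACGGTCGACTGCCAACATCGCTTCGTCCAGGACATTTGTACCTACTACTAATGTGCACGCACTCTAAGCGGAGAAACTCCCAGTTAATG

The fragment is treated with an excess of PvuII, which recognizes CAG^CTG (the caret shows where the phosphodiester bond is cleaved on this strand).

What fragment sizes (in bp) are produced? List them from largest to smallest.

The PvuII site (CAGCTG) starts at position 33.
PvuII cuts after base 3 of each site, so after position 35.
Linear molecule, 1 cut → 2 fragments:
  1–35 → 35 bp
  36–218 → 183 bp
Sorted largest to smallest: 183, 35 bp.

183, 35 bp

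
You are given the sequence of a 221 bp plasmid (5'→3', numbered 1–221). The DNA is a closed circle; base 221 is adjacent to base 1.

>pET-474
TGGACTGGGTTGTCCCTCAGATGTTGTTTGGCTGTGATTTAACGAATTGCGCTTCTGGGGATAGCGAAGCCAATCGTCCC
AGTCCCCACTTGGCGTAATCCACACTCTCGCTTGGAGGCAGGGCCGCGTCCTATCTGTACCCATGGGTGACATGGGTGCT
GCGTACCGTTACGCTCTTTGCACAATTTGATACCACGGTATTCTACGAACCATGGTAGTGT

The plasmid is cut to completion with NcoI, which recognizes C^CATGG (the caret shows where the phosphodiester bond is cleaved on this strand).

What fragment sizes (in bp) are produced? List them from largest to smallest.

NcoI sites (CCATGG) start at positions 141, 210.
NcoI cuts after the first base of each site, so after positions 141, 210.
Circular molecule, 2 cuts → 2 fragments:
  142–210 → 69 bp
  211–221 then 1–141 → 11 + 141 = 152 bp
Sorted largest to smallest: 152, 69 bp.

152, 69 bp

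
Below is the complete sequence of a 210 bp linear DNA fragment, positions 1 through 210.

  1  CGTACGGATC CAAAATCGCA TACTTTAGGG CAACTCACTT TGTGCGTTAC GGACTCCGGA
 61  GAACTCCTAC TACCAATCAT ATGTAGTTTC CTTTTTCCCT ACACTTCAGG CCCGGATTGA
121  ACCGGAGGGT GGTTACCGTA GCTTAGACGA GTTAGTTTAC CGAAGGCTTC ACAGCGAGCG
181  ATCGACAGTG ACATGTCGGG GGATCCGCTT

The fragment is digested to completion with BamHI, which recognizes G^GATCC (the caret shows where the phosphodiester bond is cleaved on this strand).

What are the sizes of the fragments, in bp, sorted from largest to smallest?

BamHI sites (GGATCC) start at positions 6, 201.
BamHI cuts after the first base of each site, so after positions 6, 201.
Linear molecule, 2 cuts → 3 fragments:
  1–6 → 6 bp
  7–201 → 195 bp
  202–210 → 9 bp
Sorted largest to smallest: 195, 9, 6 bp.

195, 9, 6 bp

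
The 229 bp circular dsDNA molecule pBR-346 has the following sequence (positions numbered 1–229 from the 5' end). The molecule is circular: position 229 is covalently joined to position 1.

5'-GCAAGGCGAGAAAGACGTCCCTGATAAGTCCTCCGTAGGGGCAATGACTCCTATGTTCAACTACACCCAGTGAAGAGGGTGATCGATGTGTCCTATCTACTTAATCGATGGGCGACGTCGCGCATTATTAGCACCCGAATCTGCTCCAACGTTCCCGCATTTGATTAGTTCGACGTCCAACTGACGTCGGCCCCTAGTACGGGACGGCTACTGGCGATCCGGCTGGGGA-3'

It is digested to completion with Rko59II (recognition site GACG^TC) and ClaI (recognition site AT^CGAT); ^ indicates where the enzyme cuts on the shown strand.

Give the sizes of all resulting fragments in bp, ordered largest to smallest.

66, 60, 58, 22, 12, 11 bp

Rko59II sites (GACGTC) start at positions 14, 114, 172, 183.
Rko59II cuts after base 4 of each site, so after positions 17, 117, 175, 186.
ClaI sites (ATCGAT) start at positions 82, 104.
ClaI cuts after base 2 of each site, so after positions 83, 105.
Combined cut positions: 17, 83, 105, 117, 175, 186.
Circular molecule, 6 cuts → 6 fragments:
  18–83 → 66 bp
  84–105 → 22 bp
  106–117 → 12 bp
  118–175 → 58 bp
  176–186 → 11 bp
  187–229 then 1–17 → 43 + 17 = 60 bp
Sorted largest to smallest: 66, 60, 58, 22, 12, 11 bp.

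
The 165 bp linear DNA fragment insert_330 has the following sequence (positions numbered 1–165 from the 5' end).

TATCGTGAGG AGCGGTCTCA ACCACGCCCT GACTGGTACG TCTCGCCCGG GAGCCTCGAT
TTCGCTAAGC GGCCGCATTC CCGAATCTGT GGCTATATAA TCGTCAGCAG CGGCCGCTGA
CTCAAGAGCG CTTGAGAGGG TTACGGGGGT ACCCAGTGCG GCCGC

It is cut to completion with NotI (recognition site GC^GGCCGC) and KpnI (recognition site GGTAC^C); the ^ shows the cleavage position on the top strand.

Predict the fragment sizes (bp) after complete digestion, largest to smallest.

NotI sites (GCGGCCGC) start at positions 69, 110, 158.
NotI cuts after base 2 of each site, so after positions 70, 111, 159.
The KpnI site (GGTACC) starts at position 148.
KpnI cuts after base 5 of each site (before the last base), so after position 152.
Combined cut positions: 70, 111, 152, 159.
Linear molecule, 4 cuts → 5 fragments:
  1–70 → 70 bp
  71–111 → 41 bp
  112–152 → 41 bp
  153–159 → 7 bp
  160–165 → 6 bp
Sorted largest to smallest: 70, 41, 41, 7, 6 bp.

70, 41, 41, 7, 6 bp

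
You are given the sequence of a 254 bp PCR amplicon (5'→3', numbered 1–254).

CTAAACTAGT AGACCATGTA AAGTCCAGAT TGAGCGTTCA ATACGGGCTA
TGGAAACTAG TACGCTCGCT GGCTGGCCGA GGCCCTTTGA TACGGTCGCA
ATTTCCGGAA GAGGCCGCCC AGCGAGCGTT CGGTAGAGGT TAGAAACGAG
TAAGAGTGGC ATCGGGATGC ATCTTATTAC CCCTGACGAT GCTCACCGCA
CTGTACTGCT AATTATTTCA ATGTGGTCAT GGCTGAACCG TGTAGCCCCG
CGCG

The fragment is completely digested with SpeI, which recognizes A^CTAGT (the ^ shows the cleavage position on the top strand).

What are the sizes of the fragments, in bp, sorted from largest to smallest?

198, 51, 5 bp

SpeI sites (ACTAGT) start at positions 5, 56.
SpeI cuts after the first base of each site, so after positions 5, 56.
Linear molecule, 2 cuts → 3 fragments:
  1–5 → 5 bp
  6–56 → 51 bp
  57–254 → 198 bp
Sorted largest to smallest: 198, 51, 5 bp.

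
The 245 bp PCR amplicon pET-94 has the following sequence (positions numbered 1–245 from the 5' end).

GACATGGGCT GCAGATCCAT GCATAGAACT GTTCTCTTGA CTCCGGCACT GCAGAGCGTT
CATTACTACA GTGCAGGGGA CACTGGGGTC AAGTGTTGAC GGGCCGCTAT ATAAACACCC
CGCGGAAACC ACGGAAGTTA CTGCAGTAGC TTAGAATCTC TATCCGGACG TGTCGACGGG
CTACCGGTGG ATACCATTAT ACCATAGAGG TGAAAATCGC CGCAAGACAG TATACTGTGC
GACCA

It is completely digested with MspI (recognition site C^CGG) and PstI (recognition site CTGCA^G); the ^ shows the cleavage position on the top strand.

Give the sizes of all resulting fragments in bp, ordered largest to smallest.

92, 61, 30, 20, 19, 13, 10 bp

MspI sites (CCGG) start at positions 43, 164, 184.
MspI cuts after the first base of each site, so after positions 43, 164, 184.
PstI sites (CTGCAG) start at positions 9, 49, 141.
PstI cuts after base 5 of each site (before the last base), so after positions 13, 53, 145.
Combined cut positions: 13, 43, 53, 145, 164, 184.
Linear molecule, 6 cuts → 7 fragments:
  1–13 → 13 bp
  14–43 → 30 bp
  44–53 → 10 bp
  54–145 → 92 bp
  146–164 → 19 bp
  165–184 → 20 bp
  185–245 → 61 bp
Sorted largest to smallest: 92, 61, 30, 20, 19, 13, 10 bp.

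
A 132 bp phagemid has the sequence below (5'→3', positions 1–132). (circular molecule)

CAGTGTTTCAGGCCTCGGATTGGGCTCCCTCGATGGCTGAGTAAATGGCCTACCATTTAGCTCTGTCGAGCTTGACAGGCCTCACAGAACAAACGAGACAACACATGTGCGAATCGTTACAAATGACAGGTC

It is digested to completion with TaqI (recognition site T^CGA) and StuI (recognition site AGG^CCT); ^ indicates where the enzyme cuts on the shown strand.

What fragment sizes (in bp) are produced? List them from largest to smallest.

65, 36, 18, 13 bp

TaqI sites (TCGA) start at positions 30, 66.
TaqI cuts after the first base of each site, so after positions 30, 66.
StuI sites (AGGCCT) start at positions 10, 77.
StuI cuts after base 3 of each site, so after positions 12, 79.
Combined cut positions: 12, 30, 66, 79.
Circular molecule, 4 cuts → 4 fragments:
  13–30 → 18 bp
  31–66 → 36 bp
  67–79 → 13 bp
  80–132 then 1–12 → 53 + 12 = 65 bp
Sorted largest to smallest: 65, 36, 18, 13 bp.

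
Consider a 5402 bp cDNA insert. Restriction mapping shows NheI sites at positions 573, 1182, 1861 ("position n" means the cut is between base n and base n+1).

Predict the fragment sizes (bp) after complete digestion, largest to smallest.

3541, 679, 609, 573 bp

Linear molecule, 3 cuts → 4 fragments:
  573 − 0 = 573 bp
  1182 − 573 = 609 bp
  1861 − 1182 = 679 bp
  5402 − 1861 = 3541 bp
Sorted largest to smallest: 3541, 679, 609, 573 bp.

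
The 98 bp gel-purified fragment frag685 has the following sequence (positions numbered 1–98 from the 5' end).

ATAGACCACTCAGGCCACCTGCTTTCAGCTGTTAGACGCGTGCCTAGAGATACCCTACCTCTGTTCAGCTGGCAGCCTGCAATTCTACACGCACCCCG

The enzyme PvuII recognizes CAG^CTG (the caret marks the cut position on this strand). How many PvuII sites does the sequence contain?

CAGCTG occurs starting at positions 26, 66.
PvuII cuts at 2 sites.

2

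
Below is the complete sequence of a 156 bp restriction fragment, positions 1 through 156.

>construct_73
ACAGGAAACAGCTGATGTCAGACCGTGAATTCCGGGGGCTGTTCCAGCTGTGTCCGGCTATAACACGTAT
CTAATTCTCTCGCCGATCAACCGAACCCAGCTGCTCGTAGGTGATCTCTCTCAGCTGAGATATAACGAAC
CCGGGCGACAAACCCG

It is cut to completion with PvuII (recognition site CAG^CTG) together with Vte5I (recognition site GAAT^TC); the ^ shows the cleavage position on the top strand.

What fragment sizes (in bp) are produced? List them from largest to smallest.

53, 32, 24, 19, 17, 11 bp

PvuII sites (CAGCTG) start at positions 9, 45, 98, 122.
PvuII cuts after base 3 of each site, so after positions 11, 47, 100, 124.
The Vte5I site (GAATTC) starts at position 27.
Vte5I cuts after base 4 of each site, so after position 30.
Combined cut positions: 11, 30, 47, 100, 124.
Linear molecule, 5 cuts → 6 fragments:
  1–11 → 11 bp
  12–30 → 19 bp
  31–47 → 17 bp
  48–100 → 53 bp
  101–124 → 24 bp
  125–156 → 32 bp
Sorted largest to smallest: 53, 32, 24, 19, 17, 11 bp.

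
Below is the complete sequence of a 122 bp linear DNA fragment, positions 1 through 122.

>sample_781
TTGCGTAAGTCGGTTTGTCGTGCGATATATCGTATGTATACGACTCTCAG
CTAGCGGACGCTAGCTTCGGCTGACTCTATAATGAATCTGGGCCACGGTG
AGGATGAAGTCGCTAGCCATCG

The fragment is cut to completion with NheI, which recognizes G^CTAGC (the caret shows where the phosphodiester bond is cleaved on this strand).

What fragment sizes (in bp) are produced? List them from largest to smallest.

52, 50, 10, 10 bp

NheI sites (GCTAGC) start at positions 50, 60, 112.
NheI cuts after the first base of each site, so after positions 50, 60, 112.
Linear molecule, 3 cuts → 4 fragments:
  1–50 → 50 bp
  51–60 → 10 bp
  61–112 → 52 bp
  113–122 → 10 bp
Sorted largest to smallest: 52, 50, 10, 10 bp.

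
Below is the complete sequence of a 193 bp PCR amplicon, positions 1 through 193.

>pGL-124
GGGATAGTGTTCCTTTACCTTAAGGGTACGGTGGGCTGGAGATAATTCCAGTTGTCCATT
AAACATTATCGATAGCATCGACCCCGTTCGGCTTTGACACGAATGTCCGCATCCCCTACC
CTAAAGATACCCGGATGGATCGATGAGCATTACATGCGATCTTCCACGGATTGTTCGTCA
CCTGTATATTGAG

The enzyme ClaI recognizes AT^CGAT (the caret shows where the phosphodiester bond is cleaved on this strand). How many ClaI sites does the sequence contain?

2

ATCGAT occurs starting at positions 68, 139.
ClaI cuts at 2 sites.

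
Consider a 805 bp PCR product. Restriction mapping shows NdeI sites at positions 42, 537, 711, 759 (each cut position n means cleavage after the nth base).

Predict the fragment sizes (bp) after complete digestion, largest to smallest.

495, 174, 48, 46, 42 bp

Linear molecule, 4 cuts → 5 fragments:
  42 − 0 = 42 bp
  537 − 42 = 495 bp
  711 − 537 = 174 bp
  759 − 711 = 48 bp
  805 − 759 = 46 bp
Sorted largest to smallest: 495, 174, 48, 46, 42 bp.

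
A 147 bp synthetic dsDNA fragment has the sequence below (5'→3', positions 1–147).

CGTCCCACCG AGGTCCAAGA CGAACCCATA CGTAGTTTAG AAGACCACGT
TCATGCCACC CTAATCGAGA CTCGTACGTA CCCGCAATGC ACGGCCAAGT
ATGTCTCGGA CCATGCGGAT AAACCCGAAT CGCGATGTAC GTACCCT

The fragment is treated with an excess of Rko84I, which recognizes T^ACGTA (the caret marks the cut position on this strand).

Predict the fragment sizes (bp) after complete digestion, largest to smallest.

Rko84I sites (TACGTA) start at positions 29, 75, 138.
Rko84I cuts after the first base of each site, so after positions 29, 75, 138.
Linear molecule, 3 cuts → 4 fragments:
  1–29 → 29 bp
  30–75 → 46 bp
  76–138 → 63 bp
  139–147 → 9 bp
Sorted largest to smallest: 63, 46, 29, 9 bp.

63, 46, 29, 9 bp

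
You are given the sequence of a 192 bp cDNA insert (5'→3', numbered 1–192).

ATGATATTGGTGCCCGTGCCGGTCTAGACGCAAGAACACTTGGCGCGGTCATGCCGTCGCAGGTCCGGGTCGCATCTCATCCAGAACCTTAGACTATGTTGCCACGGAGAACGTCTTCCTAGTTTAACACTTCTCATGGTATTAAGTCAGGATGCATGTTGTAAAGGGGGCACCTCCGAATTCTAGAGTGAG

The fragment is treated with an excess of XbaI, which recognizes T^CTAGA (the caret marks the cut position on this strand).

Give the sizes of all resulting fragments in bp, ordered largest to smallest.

XbaI sites (TCTAGA) start at positions 23, 182.
XbaI cuts after the first base of each site, so after positions 23, 182.
Linear molecule, 2 cuts → 3 fragments:
  1–23 → 23 bp
  24–182 → 159 bp
  183–192 → 10 bp
Sorted largest to smallest: 159, 23, 10 bp.

159, 23, 10 bp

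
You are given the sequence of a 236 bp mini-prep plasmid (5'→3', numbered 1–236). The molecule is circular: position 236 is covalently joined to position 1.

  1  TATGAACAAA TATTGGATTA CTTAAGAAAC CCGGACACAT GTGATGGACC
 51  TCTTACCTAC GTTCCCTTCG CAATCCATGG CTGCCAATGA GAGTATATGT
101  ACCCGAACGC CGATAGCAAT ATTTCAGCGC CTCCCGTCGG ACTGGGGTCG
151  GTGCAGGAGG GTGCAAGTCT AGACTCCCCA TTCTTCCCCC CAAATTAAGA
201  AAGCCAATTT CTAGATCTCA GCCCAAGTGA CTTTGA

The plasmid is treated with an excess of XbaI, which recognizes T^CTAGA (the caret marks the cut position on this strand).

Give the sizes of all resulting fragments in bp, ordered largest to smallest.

XbaI sites (TCTAGA) start at positions 168, 210.
XbaI cuts after the first base of each site, so after positions 168, 210.
Circular molecule, 2 cuts → 2 fragments:
  169–210 → 42 bp
  211–236 then 1–168 → 26 + 168 = 194 bp
Sorted largest to smallest: 194, 42 bp.

194, 42 bp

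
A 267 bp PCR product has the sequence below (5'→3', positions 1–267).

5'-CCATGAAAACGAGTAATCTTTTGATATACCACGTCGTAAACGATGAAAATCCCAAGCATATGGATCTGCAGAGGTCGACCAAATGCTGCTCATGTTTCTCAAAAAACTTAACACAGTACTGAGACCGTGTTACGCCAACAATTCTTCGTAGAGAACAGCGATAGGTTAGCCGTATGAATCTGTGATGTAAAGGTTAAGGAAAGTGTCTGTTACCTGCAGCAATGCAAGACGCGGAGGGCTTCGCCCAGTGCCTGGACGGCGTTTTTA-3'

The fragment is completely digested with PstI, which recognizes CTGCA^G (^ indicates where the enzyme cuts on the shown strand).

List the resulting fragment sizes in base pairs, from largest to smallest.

PstI sites (CTGCAG) start at positions 66, 214.
PstI cuts after base 5 of each site (before the last base), so after positions 70, 218.
Linear molecule, 2 cuts → 3 fragments:
  1–70 → 70 bp
  71–218 → 148 bp
  219–267 → 49 bp
Sorted largest to smallest: 148, 70, 49 bp.

148, 70, 49 bp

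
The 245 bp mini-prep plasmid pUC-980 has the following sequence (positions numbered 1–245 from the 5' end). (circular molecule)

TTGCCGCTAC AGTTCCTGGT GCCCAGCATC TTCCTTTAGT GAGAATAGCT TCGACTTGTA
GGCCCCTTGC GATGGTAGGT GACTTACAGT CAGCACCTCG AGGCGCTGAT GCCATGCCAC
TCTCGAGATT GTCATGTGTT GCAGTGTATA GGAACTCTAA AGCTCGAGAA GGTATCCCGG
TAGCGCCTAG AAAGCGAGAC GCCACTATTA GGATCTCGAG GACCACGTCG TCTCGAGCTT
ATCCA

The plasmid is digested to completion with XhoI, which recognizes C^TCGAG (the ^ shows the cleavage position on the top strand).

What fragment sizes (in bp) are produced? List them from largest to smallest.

110, 52, 41, 25, 17 bp

XhoI sites (CTCGAG) start at positions 97, 122, 163, 215, 232.
XhoI cuts after the first base of each site, so after positions 97, 122, 163, 215, 232.
Circular molecule, 5 cuts → 5 fragments:
  98–122 → 25 bp
  123–163 → 41 bp
  164–215 → 52 bp
  216–232 → 17 bp
  233–245 then 1–97 → 13 + 97 = 110 bp
Sorted largest to smallest: 110, 52, 41, 25, 17 bp.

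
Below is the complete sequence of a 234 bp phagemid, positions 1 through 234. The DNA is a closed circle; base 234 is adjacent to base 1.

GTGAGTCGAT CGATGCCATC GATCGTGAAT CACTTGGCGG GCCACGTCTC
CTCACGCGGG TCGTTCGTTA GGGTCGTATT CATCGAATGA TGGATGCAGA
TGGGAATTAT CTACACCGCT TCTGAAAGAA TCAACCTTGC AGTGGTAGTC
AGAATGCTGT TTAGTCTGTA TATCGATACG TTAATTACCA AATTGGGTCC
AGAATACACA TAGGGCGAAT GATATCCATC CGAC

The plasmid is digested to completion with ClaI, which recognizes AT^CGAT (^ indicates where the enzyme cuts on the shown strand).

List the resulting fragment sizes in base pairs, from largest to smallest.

ClaI sites (ATCGAT) start at positions 9, 18, 172.
ClaI cuts after base 2 of each site, so after positions 10, 19, 173.
Circular molecule, 3 cuts → 3 fragments:
  11–19 → 9 bp
  20–173 → 154 bp
  174–234 then 1–10 → 61 + 10 = 71 bp
Sorted largest to smallest: 154, 71, 9 bp.

154, 71, 9 bp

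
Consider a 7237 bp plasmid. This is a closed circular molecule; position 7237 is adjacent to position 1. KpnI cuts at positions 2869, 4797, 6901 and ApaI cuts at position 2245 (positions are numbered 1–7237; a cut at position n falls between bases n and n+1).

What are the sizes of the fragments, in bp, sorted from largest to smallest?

Combined cut positions (sorted): 2245, 2869, 4797, 6901.
Circular molecule, 4 cuts → 4 fragments:
  2869 − 2245 = 624 bp
  4797 − 2869 = 1928 bp
  6901 − 4797 = 2104 bp
  wrap: 7237 − 6901 + 2245 = 2581 bp
Sorted largest to smallest: 2581, 2104, 1928, 624 bp.

2581, 2104, 1928, 624 bp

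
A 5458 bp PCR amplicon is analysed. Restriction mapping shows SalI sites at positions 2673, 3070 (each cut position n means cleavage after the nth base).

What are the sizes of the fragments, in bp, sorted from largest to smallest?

2673, 2388, 397 bp

Linear molecule, 2 cuts → 3 fragments:
  2673 − 0 = 2673 bp
  3070 − 2673 = 397 bp
  5458 − 3070 = 2388 bp
Sorted largest to smallest: 2673, 2388, 397 bp.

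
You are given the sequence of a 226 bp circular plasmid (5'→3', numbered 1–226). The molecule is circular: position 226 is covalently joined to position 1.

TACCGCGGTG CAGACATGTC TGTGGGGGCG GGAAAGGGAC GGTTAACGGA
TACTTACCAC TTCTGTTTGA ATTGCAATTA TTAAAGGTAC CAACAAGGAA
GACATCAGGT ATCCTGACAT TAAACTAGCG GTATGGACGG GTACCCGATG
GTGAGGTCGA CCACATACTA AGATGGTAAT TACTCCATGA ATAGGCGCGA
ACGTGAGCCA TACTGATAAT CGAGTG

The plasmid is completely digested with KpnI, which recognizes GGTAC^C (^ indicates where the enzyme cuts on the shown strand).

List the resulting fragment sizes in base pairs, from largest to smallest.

KpnI sites (GGTACC) start at positions 86, 140.
KpnI cuts after base 5 of each site (before the last base), so after positions 90, 144.
Circular molecule, 2 cuts → 2 fragments:
  91–144 → 54 bp
  145–226 then 1–90 → 82 + 90 = 172 bp
Sorted largest to smallest: 172, 54 bp.

172, 54 bp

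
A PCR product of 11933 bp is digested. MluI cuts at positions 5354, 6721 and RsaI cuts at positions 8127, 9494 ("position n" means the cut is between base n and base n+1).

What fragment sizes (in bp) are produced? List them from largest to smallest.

Combined cut positions (sorted): 5354, 6721, 8127, 9494.
Linear molecule, 4 cuts → 5 fragments:
  5354 − 0 = 5354 bp
  6721 − 5354 = 1367 bp
  8127 − 6721 = 1406 bp
  9494 − 8127 = 1367 bp
  11933 − 9494 = 2439 bp
Sorted largest to smallest: 5354, 2439, 1406, 1367, 1367 bp.

5354, 2439, 1406, 1367, 1367 bp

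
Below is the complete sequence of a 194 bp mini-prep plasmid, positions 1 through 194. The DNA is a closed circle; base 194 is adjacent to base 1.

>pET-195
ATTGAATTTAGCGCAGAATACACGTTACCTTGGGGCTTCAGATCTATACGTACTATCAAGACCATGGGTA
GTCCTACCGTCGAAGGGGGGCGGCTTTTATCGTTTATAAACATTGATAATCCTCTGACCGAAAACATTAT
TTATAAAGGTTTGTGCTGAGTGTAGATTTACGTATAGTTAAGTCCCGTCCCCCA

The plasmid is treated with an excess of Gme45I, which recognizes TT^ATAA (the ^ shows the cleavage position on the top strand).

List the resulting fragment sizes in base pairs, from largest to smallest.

157, 37 bp

Gme45I sites (TTATAA) start at positions 104, 141.
Gme45I cuts after base 2 of each site, so after positions 105, 142.
Circular molecule, 2 cuts → 2 fragments:
  106–142 → 37 bp
  143–194 then 1–105 → 52 + 105 = 157 bp
Sorted largest to smallest: 157, 37 bp.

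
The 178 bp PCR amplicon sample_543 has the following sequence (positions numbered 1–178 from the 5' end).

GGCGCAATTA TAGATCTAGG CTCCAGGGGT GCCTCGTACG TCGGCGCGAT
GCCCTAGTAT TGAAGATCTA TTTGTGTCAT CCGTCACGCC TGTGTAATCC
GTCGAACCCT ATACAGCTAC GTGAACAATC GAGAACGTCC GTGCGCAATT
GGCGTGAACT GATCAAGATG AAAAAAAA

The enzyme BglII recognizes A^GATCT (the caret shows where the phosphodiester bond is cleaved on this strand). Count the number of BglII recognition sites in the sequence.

AGATCT occurs starting at positions 12, 64.
BglII cuts at 2 sites.

2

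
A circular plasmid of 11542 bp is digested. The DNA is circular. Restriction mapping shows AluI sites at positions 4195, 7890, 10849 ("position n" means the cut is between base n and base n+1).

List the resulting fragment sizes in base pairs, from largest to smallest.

4888, 3695, 2959 bp

Circular molecule, 3 cuts → 3 fragments:
  7890 − 4195 = 3695 bp
  10849 − 7890 = 2959 bp
  wrap: 11542 − 10849 + 4195 = 4888 bp
Sorted largest to smallest: 4888, 3695, 2959 bp.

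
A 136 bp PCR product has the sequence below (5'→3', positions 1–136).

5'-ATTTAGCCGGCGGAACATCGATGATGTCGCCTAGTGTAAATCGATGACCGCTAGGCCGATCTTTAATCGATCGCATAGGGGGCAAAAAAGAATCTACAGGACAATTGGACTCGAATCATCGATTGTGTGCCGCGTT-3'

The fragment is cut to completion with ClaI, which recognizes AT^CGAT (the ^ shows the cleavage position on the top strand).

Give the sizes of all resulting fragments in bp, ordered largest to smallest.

52, 26, 23, 18, 17 bp

ClaI sites (ATCGAT) start at positions 17, 40, 66, 118.
ClaI cuts after base 2 of each site, so after positions 18, 41, 67, 119.
Linear molecule, 4 cuts → 5 fragments:
  1–18 → 18 bp
  19–41 → 23 bp
  42–67 → 26 bp
  68–119 → 52 bp
  120–136 → 17 bp
Sorted largest to smallest: 52, 26, 23, 18, 17 bp.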